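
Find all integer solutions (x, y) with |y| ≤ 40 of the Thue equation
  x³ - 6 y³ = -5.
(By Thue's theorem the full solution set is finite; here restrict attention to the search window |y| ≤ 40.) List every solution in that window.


The equation is x³ - 6y³ = -5. For fixed y, x³ = 6·y³ − 5, so a solution requires the RHS to be a perfect cube.
Strategy: iterate y from -40 to 40, compute RHS = 6·y³ − 5, and check whether it is a (positive or negative) perfect cube.
Check small values of y:
  y = 0: RHS = -5 is not a perfect cube.
  y = 1: RHS = 1 = (1)³ ⇒ x = 1 works.
  y = -1: RHS = -11 is not a perfect cube.
  y = 2: RHS = 43 is not a perfect cube.
  y = -2: RHS = -53 is not a perfect cube.
  y = 3: RHS = 157 is not a perfect cube.
  y = -3: RHS = -167 is not a perfect cube.
Continuing the search up to |y| = 40 finds no further solutions beyond those listed.
Collected solutions: (1, 1).

Solutions (with |y| ≤ 40): (1, 1).


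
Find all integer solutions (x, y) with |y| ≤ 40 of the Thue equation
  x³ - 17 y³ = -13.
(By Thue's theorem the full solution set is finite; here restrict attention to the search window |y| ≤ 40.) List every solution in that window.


The equation is x³ - 17y³ = -13. For fixed y, x³ = 17·y³ − 13, so a solution requires the RHS to be a perfect cube.
Strategy: iterate y from -40 to 40, compute RHS = 17·y³ − 13, and check whether it is a (positive or negative) perfect cube.
Check small values of y:
  y = 0: RHS = -13 is not a perfect cube.
  y = 1: RHS = 4 is not a perfect cube.
  y = -1: RHS = -30 is not a perfect cube.
  y = 2: RHS = 123 is not a perfect cube.
  y = -2: RHS = -149 is not a perfect cube.
  y = 3: RHS = 446 is not a perfect cube.
  y = -3: RHS = -472 is not a perfect cube.
Continuing the search up to |y| = 40 finds no solutions either.
No (x, y) in the scanned range satisfies the equation.

No integer solutions with |y| ≤ 40.


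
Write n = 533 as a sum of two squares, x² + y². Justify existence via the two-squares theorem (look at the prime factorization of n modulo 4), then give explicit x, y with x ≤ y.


Step 1: Factor n = 533 = 13 · 41.
Step 2: Check the mod-4 condition on each prime factor: 13 ≡ 1 (mod 4), exponent 1; 41 ≡ 1 (mod 4), exponent 1.
All primes ≡ 3 (mod 4) appear to even exponent (or don't appear), so by the two-squares theorem n IS expressible as a sum of two squares.
Step 3: Build a representation. Here n = 13 · 41 is a product of primes ≡ 1 (mod 4). Each prime p ≡ 1 (mod 4) is itself a sum of two squares; find a² by testing p − a² for a perfect square:
  13: 13 − 1² = 12, 13 − 2² = 9 = 3² ⇒ 13 = 2² + 3².
  41: 41 − 1² = 40, 41 − 2² = 37, 41 − 3² = 32, 41 − 4² = 25 = 5² ⇒ 41 = 4² + 5².
  Combine using the Brahmagupta–Fibonacci identity (a² + b²)(c² + d²) = (ac − bd)² + (ad + bc)² = (ac + bd)² + (ad − bc)²:
  13 · 41 = 533: from (2² + 3²)(4² + 5²), take (2·4 − 3·5, 2·5 + 3·4) = (8 − 15, 10 + 12) = (-7, 22); dropping signs (only squares matter) gives (7, 22); check 7² + 22² = 49 + 484 = 533 ✓.
Step 4: Order so x ≤ y and verify: 7² + 22² = 49 + 484 = 533 = n. ✓

n = 533 = 7² + 22² (one valid representation with x ≤ y).


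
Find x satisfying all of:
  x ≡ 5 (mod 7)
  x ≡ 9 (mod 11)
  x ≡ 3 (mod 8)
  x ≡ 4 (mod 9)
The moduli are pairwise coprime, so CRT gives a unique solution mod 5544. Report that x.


Product of moduli M = 7 · 11 · 8 · 9 = 5544.
Merge one congruence at a time:
  Start: x ≡ 5 (mod 7).
  Combine with x ≡ 9 (mod 11); new modulus lcm = 77.
    Write x = 5 + 7·t and substitute into x ≡ 9 (mod 11): 7·t ≡ 9 − 5 = 4 (mod 11).
    The inverse of 7 mod 11 is 8 (since 7·8 = 56 = 5·11 + 1), so t ≡ 8·4 = 32 ≡ 10 (mod 11).
    Then x = 5 + 7·10 = 75, valid modulo lcm(7, 11) = 77: x ≡ 75 (mod 77).
  Combine with x ≡ 3 (mod 8); new modulus lcm = 616.
    Write x = 75 + 77·t and substitute into x ≡ 3 (mod 8): 77·t ≡ 3 − 75 = -72 (mod 8).
    Reduce coefficients mod 8: 5·t ≡ 0 (mod 8).
    The inverse of 5 mod 8 is 5 (since 5·5 = 25 = 3·8 + 1), so t ≡ 5·0 = 0 ≡ 0 (mod 8).
    Then x = 75 + 77·0 = 75, valid modulo lcm(77, 8) = 616: x ≡ 75 (mod 616).
  Combine with x ≡ 4 (mod 9); new modulus lcm = 5544.
    Write x = 75 + 616·t and substitute into x ≡ 4 (mod 9): 616·t ≡ 4 − 75 = -71 (mod 9).
    Reduce coefficients mod 9: 4·t ≡ 1 (mod 9).
    The inverse of 4 mod 9 is 7 (since 4·7 = 28 = 3·9 + 1), so t ≡ 7·1 = 7 ≡ 7 (mod 9).
    Then x = 75 + 616·7 = 4387, valid modulo lcm(616, 9) = 5544: x ≡ 4387 (mod 5544).
Verify against each original: 4387 mod 7 = 5, 4387 mod 11 = 9, 4387 mod 8 = 3, 4387 mod 9 = 4.

x ≡ 4387 (mod 5544).


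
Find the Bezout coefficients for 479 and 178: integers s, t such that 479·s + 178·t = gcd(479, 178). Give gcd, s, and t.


Euclidean algorithm on (479, 178) — divide until remainder is 0:
  479 = 2 · 178 + 123
  178 = 1 · 123 + 55
  123 = 2 · 55 + 13
  55 = 4 · 13 + 3
  13 = 4 · 3 + 1
  3 = 3 · 1 + 0
gcd(479, 178) = 1.
Track Bezout coefficients alongside the remainders: start with r₀ = 479 = a·1 + b·0 (s = 1, t = 0) and r₁ = 178 = a·0 + b·1 (s = 0, t = 1); each new remainder r_{k+1} = r_{k-1} − q_k·r_k inherits s_{k+1} = s_{k-1} − q_k·s_k, t_{k+1} = t_{k-1} − q_k·t_k, so r_k = a·s_k + b·t_k at every step:
  q = 2: r = 123, s = 1 − 2·0 = 1, t = 0 − 2·1 = -2  (check: 479·1 + 178·(-2) = 123)
  q = 1: r = 55, s = 0 − 1·1 = -1, t = 1 − 1·(-2) = 3  (check: 479·(-1) + 178·3 = 55)
  q = 2: r = 13, s = 1 − 2·(-1) = 3, t = -2 − 2·3 = -8  (check: 479·3 + 178·(-8) = 13)
  q = 4: r = 3, s = -1 − 4·3 = -13, t = 3 − 4·(-8) = 35  (check: 479·(-13) + 178·35 = 3)
  q = 4: r = 1, s = 3 − 4·(-13) = 55, t = -8 − 4·35 = -148  (check: 479·55 + 178·(-148) = 1)
The row with r = 1 (the gcd) gives the Bezout coefficients s = 55, t = -148.
Result: 479 · (55) + 178 · (-148) = 1.

gcd(479, 178) = 1; s = 55, t = -148 (check: 479·55 + 178·(-148) = 1).


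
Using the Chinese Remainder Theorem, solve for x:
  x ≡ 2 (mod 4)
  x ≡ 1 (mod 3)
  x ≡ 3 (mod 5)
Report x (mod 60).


Moduli 4, 3, 5 are pairwise coprime; by CRT there is a unique solution modulo M = 4 · 3 · 5 = 60.
Solve pairwise, accumulating the modulus:
  Start with x ≡ 2 (mod 4).
  Combine with x ≡ 1 (mod 3): since gcd(4, 3) = 1, we get a unique residue mod 12.
    Write x = 2 + 4·t and substitute into x ≡ 1 (mod 3): 4·t ≡ 1 − 2 = -1 (mod 3).
    Reduce coefficients mod 3: 1·t ≡ 2 (mod 3).
    So t ≡ 2 (mod 3).
    Then x = 2 + 4·2 = 10, valid modulo lcm(4, 3) = 12: x ≡ 10 (mod 12).
  Combine with x ≡ 3 (mod 5): since gcd(12, 5) = 1, we get a unique residue mod 60.
    Write x = 10 + 12·t and substitute into x ≡ 3 (mod 5): 12·t ≡ 3 − 10 = -7 (mod 5).
    Reduce coefficients mod 5: 2·t ≡ 3 (mod 5).
    The inverse of 2 mod 5 is 3 (since 2·3 = 6 = 1·5 + 1), so t ≡ 3·3 = 9 ≡ 4 (mod 5).
    Then x = 10 + 12·4 = 58, valid modulo lcm(12, 5) = 60: x ≡ 58 (mod 60).
Verify: 58 mod 4 = 2 ✓, 58 mod 3 = 1 ✓, 58 mod 5 = 3 ✓.

x ≡ 58 (mod 60).


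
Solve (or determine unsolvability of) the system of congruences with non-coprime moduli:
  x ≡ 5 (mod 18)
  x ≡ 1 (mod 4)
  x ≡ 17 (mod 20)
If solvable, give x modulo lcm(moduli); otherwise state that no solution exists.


Moduli 18, 4, 20 are not pairwise coprime, so CRT works modulo lcm(m_i) when all pairwise compatibility conditions hold.
Pairwise compatibility: gcd(m_i, m_j) must divide a_i - a_j for every pair.
Merge one congruence at a time:
  Start: x ≡ 5 (mod 18).
  Combine with x ≡ 1 (mod 4): gcd(18, 4) = 2; 1 - 5 = -4, which IS divisible by 2, so compatible.
    Write x = 5 + 18·t and substitute into x ≡ 1 (mod 4): 18·t ≡ 1 − 5 = -4 (mod 4).
    Divide the congruence (and modulus) by g = 2: 9·t ≡ -2 (mod 2).
    Reduce coefficients mod 2: 1·t ≡ 0 (mod 2).
    So t ≡ 0 (mod 2).
    Then x = 5 + 18·0 = 5, valid modulo lcm(18, 4) = 36: x ≡ 5 (mod 36).
  Combine with x ≡ 17 (mod 20): gcd(36, 20) = 4; 17 - 5 = 12, which IS divisible by 4, so compatible.
    Write x = 5 + 36·t and substitute into x ≡ 17 (mod 20): 36·t ≡ 17 − 5 = 12 (mod 20).
    Divide the congruence (and modulus) by g = 4: 9·t ≡ 3 (mod 5).
    Reduce coefficients mod 5: 4·t ≡ 3 (mod 5).
    The inverse of 4 mod 5 is 4 (since 4·4 = 16 = 3·5 + 1), so t ≡ 4·3 = 12 ≡ 2 (mod 5).
    Then x = 5 + 36·2 = 77, valid modulo lcm(36, 20) = 180: x ≡ 77 (mod 180).
Verify: 77 mod 18 = 5, 77 mod 4 = 1, 77 mod 20 = 17.

x ≡ 77 (mod 180).


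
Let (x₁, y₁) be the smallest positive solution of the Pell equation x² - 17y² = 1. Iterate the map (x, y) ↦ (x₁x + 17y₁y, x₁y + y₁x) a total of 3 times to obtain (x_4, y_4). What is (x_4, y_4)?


Step 1: Find the fundamental solution (x₁, y₁) of x² - 17y² = 1.
  Expand √17 as a continued fraction. a₀ = ⌊√17⌋ = 4; iterate m_{k+1} = d_k·a_k − m_k, d_{k+1} = (17 − m_{k+1}²)/d_k, a_{k+1} = ⌊(a₀ + m_{k+1})/d_{k+1}⌋ (starting m₀ = 0, d₀ = 1), with convergents p_k = a_k·p_{k-1} + p_{k-2}, q_k = a_k·q_{k-1} + q_{k-2} (p₋₁ = 1, q₋₁ = 0):
  k = 0: a₀ = 4; p₀/q₀ = 4/1; p₀² − 17·q₀² = 16 − 17 = -1.
  k = 1: m = 4, d = 1, a = ⌊(4 + 4)/1⌋ = 8; p/q = (8·4 + 1)/(8·1 + 0) = 33/8; p² − 17·q² = 1089 − 1088 = 1.
  The first convergent with p² − 17·q² = 1 gives the fundamental solution (x₁, y₁) = (33, 8).
Step 2: Apply the recurrence (x_{n+1}, y_{n+1}) = (x₁x_n + 17y₁y_n, x₁y_n + y₁x_n) repeatedly.
  From (x_1, y_1) = (33, 8): x_2 = 33·33 + 17·8·8 = 2177; y_2 = 33·8 + 8·33 = 528.
  From (x_2, y_2) = (2177, 528): x_3 = 33·2177 + 17·8·528 = 143649; y_3 = 33·528 + 8·2177 = 34840.
  From (x_3, y_3) = (143649, 34840): x_4 = 33·143649 + 17·8·34840 = 9478657; y_4 = 33·34840 + 8·143649 = 2298912.
Step 3: Verify x_4² - 17·y_4² = 89844938523649 - 89844938523648 = 1 (should be 1). ✓

(x_1, y_1) = (33, 8); (x_4, y_4) = (9478657, 2298912).


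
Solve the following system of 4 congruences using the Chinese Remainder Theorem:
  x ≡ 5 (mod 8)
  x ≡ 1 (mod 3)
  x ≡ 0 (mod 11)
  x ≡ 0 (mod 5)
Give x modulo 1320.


Product of moduli M = 8 · 3 · 11 · 5 = 1320.
Merge one congruence at a time:
  Start: x ≡ 5 (mod 8).
  Combine with x ≡ 1 (mod 3); new modulus lcm = 24.
    Write x = 5 + 8·t and substitute into x ≡ 1 (mod 3): 8·t ≡ 1 − 5 = -4 (mod 3).
    Reduce coefficients mod 3: 2·t ≡ 2 (mod 3).
    The inverse of 2 mod 3 is 2 (since 2·2 = 4 = 1·3 + 1), so t ≡ 2·2 = 4 ≡ 1 (mod 3).
    Then x = 5 + 8·1 = 13, valid modulo lcm(8, 3) = 24: x ≡ 13 (mod 24).
  Combine with x ≡ 0 (mod 11); new modulus lcm = 264.
    Write x = 13 + 24·t and substitute into x ≡ 0 (mod 11): 24·t ≡ 0 − 13 = -13 (mod 11).
    Reduce coefficients mod 11: 2·t ≡ 9 (mod 11).
    The inverse of 2 mod 11 is 6 (since 2·6 = 12 = 1·11 + 1), so t ≡ 6·9 = 54 ≡ 10 (mod 11).
    Then x = 13 + 24·10 = 253, valid modulo lcm(24, 11) = 264: x ≡ 253 (mod 264).
  Combine with x ≡ 0 (mod 5); new modulus lcm = 1320.
    Write x = 253 + 264·t and substitute into x ≡ 0 (mod 5): 264·t ≡ 0 − 253 = -253 (mod 5).
    Reduce coefficients mod 5: 4·t ≡ 2 (mod 5).
    The inverse of 4 mod 5 is 4 (since 4·4 = 16 = 3·5 + 1), so t ≡ 4·2 = 8 ≡ 3 (mod 5).
    Then x = 253 + 264·3 = 1045, valid modulo lcm(264, 5) = 1320: x ≡ 1045 (mod 1320).
Verify against each original: 1045 mod 8 = 5, 1045 mod 3 = 1, 1045 mod 11 = 0, 1045 mod 5 = 0.

x ≡ 1045 (mod 1320).


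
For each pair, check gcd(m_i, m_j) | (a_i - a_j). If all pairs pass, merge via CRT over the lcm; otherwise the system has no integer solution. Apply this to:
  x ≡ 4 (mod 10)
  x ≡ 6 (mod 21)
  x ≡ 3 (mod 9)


Moduli 10, 21, 9 are not pairwise coprime, so CRT works modulo lcm(m_i) when all pairwise compatibility conditions hold.
Pairwise compatibility: gcd(m_i, m_j) must divide a_i - a_j for every pair.
Merge one congruence at a time:
  Start: x ≡ 4 (mod 10).
  Combine with x ≡ 6 (mod 21): gcd(10, 21) = 1; 6 - 4 = 2, which IS divisible by 1, so compatible.
    Write x = 4 + 10·t and substitute into x ≡ 6 (mod 21): 10·t ≡ 6 − 4 = 2 (mod 21).
    The inverse of 10 mod 21 is 19 (since 10·19 = 190 = 9·21 + 1), so t ≡ 19·2 = 38 ≡ 17 (mod 21).
    Then x = 4 + 10·17 = 174, valid modulo lcm(10, 21) = 210: x ≡ 174 (mod 210).
  Combine with x ≡ 3 (mod 9): gcd(210, 9) = 3; 3 - 174 = -171, which IS divisible by 3, so compatible.
    Write x = 174 + 210·t and substitute into x ≡ 3 (mod 9): 210·t ≡ 3 − 174 = -171 (mod 9).
    Divide the congruence (and modulus) by g = 3: 70·t ≡ -57 (mod 3).
    Reduce coefficients mod 3: 1·t ≡ 0 (mod 3).
    So t ≡ 0 (mod 3).
    Then x = 174 + 210·0 = 174, valid modulo lcm(210, 9) = 630: x ≡ 174 (mod 630).
Verify: 174 mod 10 = 4, 174 mod 21 = 6, 174 mod 9 = 3.

x ≡ 174 (mod 630).


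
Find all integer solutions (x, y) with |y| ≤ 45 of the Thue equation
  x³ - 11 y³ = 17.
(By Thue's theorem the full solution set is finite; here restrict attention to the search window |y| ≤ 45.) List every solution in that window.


The equation is x³ - 11y³ = 17. For fixed y, x³ = 11·y³ + 17, so a solution requires the RHS to be a perfect cube.
Strategy: iterate y from -45 to 45, compute RHS = 11·y³ + 17, and check whether it is a (positive or negative) perfect cube.
Check small values of y:
  y = 0: RHS = 17 is not a perfect cube.
  y = 1: RHS = 28 is not a perfect cube.
  y = -1: RHS = 6 is not a perfect cube.
  y = 2: RHS = 105 is not a perfect cube.
  y = -2: RHS = -71 is not a perfect cube.
  y = 3: RHS = 314 is not a perfect cube.
  y = -3: RHS = -280 is not a perfect cube.
Continuing the search up to |y| = 45 finds no solutions either.
No (x, y) in the scanned range satisfies the equation.

No integer solutions with |y| ≤ 45.


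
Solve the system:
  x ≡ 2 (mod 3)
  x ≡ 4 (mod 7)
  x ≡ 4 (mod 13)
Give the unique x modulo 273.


Moduli 3, 7, 13 are pairwise coprime; by CRT there is a unique solution modulo M = 3 · 7 · 13 = 273.
Solve pairwise, accumulating the modulus:
  Start with x ≡ 2 (mod 3).
  Combine with x ≡ 4 (mod 7): since gcd(3, 7) = 1, we get a unique residue mod 21.
    Write x = 2 + 3·t and substitute into x ≡ 4 (mod 7): 3·t ≡ 4 − 2 = 2 (mod 7).
    The inverse of 3 mod 7 is 5 (since 3·5 = 15 = 2·7 + 1), so t ≡ 5·2 = 10 ≡ 3 (mod 7).
    Then x = 2 + 3·3 = 11, valid modulo lcm(3, 7) = 21: x ≡ 11 (mod 21).
  Combine with x ≡ 4 (mod 13): since gcd(21, 13) = 1, we get a unique residue mod 273.
    Write x = 11 + 21·t and substitute into x ≡ 4 (mod 13): 21·t ≡ 4 − 11 = -7 (mod 13).
    Reduce coefficients mod 13: 8·t ≡ 6 (mod 13).
    The inverse of 8 mod 13 is 5 (since 8·5 = 40 = 3·13 + 1), so t ≡ 5·6 = 30 ≡ 4 (mod 13).
    Then x = 11 + 21·4 = 95, valid modulo lcm(21, 13) = 273: x ≡ 95 (mod 273).
Verify: 95 mod 3 = 2 ✓, 95 mod 7 = 4 ✓, 95 mod 13 = 4 ✓.

x ≡ 95 (mod 273).


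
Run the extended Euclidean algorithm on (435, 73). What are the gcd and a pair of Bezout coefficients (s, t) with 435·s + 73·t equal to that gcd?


Euclidean algorithm on (435, 73) — divide until remainder is 0:
  435 = 5 · 73 + 70
  73 = 1 · 70 + 3
  70 = 23 · 3 + 1
  3 = 3 · 1 + 0
gcd(435, 73) = 1.
Track Bezout coefficients alongside the remainders: start with r₀ = 435 = a·1 + b·0 (s = 1, t = 0) and r₁ = 73 = a·0 + b·1 (s = 0, t = 1); each new remainder r_{k+1} = r_{k-1} − q_k·r_k inherits s_{k+1} = s_{k-1} − q_k·s_k, t_{k+1} = t_{k-1} − q_k·t_k, so r_k = a·s_k + b·t_k at every step:
  q = 5: r = 70, s = 1 − 5·0 = 1, t = 0 − 5·1 = -5  (check: 435·1 + 73·(-5) = 70)
  q = 1: r = 3, s = 0 − 1·1 = -1, t = 1 − 1·(-5) = 6  (check: 435·(-1) + 73·6 = 3)
  q = 23: r = 1, s = 1 − 23·(-1) = 24, t = -5 − 23·6 = -143  (check: 435·24 + 73·(-143) = 1)
The row with r = 1 (the gcd) gives the Bezout coefficients s = 24, t = -143.
Result: 435 · (24) + 73 · (-143) = 1.

gcd(435, 73) = 1; s = 24, t = -143 (check: 435·24 + 73·(-143) = 1).


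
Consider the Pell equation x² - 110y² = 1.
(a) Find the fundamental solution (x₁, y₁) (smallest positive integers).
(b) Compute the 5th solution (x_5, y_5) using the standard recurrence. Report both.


Step 1: Find the fundamental solution (x₁, y₁) of x² - 110y² = 1.
  Expand √110 as a continued fraction. a₀ = ⌊√110⌋ = 10; iterate m_{k+1} = d_k·a_k − m_k, d_{k+1} = (110 − m_{k+1}²)/d_k, a_{k+1} = ⌊(a₀ + m_{k+1})/d_{k+1}⌋ (starting m₀ = 0, d₀ = 1), with convergents p_k = a_k·p_{k-1} + p_{k-2}, q_k = a_k·q_{k-1} + q_{k-2} (p₋₁ = 1, q₋₁ = 0):
  k = 0: a₀ = 10; p₀/q₀ = 10/1; p₀² − 110·q₀² = 100 − 110 = -10.
  k = 1: m = 10, d = 10, a = ⌊(10 + 10)/10⌋ = 2; p/q = (2·10 + 1)/(2·1 + 0) = 21/2; p² − 110·q² = 441 − 440 = 1.
  The first convergent with p² − 110·q² = 1 gives the fundamental solution (x₁, y₁) = (21, 2).
Step 2: Apply the recurrence (x_{n+1}, y_{n+1}) = (x₁x_n + 110y₁y_n, x₁y_n + y₁x_n) repeatedly.
  From (x_1, y_1) = (21, 2): x_2 = 21·21 + 110·2·2 = 881; y_2 = 21·2 + 2·21 = 84.
  From (x_2, y_2) = (881, 84): x_3 = 21·881 + 110·2·84 = 36981; y_3 = 21·84 + 2·881 = 3526.
  From (x_3, y_3) = (36981, 3526): x_4 = 21·36981 + 110·2·3526 = 1552321; y_4 = 21·3526 + 2·36981 = 148008.
  From (x_4, y_4) = (1552321, 148008): x_5 = 21·1552321 + 110·2·148008 = 65160501; y_5 = 21·148008 + 2·1552321 = 6212810.
Step 3: Verify x_5² - 110·y_5² = 4245890890571001 - 4245890890571000 = 1 (should be 1). ✓

(x_1, y_1) = (21, 2); (x_5, y_5) = (65160501, 6212810).


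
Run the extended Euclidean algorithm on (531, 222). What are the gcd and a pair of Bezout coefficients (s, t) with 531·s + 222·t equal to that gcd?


Euclidean algorithm on (531, 222) — divide until remainder is 0:
  531 = 2 · 222 + 87
  222 = 2 · 87 + 48
  87 = 1 · 48 + 39
  48 = 1 · 39 + 9
  39 = 4 · 9 + 3
  9 = 3 · 3 + 0
gcd(531, 222) = 3.
Track Bezout coefficients alongside the remainders: start with r₀ = 531 = a·1 + b·0 (s = 1, t = 0) and r₁ = 222 = a·0 + b·1 (s = 0, t = 1); each new remainder r_{k+1} = r_{k-1} − q_k·r_k inherits s_{k+1} = s_{k-1} − q_k·s_k, t_{k+1} = t_{k-1} − q_k·t_k, so r_k = a·s_k + b·t_k at every step:
  q = 2: r = 87, s = 1 − 2·0 = 1, t = 0 − 2·1 = -2  (check: 531·1 + 222·(-2) = 87)
  q = 2: r = 48, s = 0 − 2·1 = -2, t = 1 − 2·(-2) = 5  (check: 531·(-2) + 222·5 = 48)
  q = 1: r = 39, s = 1 − 1·(-2) = 3, t = -2 − 1·5 = -7  (check: 531·3 + 222·(-7) = 39)
  q = 1: r = 9, s = -2 − 1·3 = -5, t = 5 − 1·(-7) = 12  (check: 531·(-5) + 222·12 = 9)
  q = 4: r = 3, s = 3 − 4·(-5) = 23, t = -7 − 4·12 = -55  (check: 531·23 + 222·(-55) = 3)
The row with r = 3 (the gcd) gives the Bezout coefficients s = 23, t = -55.
Result: 531 · (23) + 222 · (-55) = 3.

gcd(531, 222) = 3; s = 23, t = -55 (check: 531·23 + 222·(-55) = 3).


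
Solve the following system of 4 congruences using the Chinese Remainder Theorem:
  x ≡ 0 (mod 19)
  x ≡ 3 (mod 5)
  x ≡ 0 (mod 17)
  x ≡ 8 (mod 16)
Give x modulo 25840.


Product of moduli M = 19 · 5 · 17 · 16 = 25840.
Merge one congruence at a time:
  Start: x ≡ 0 (mod 19).
  Combine with x ≡ 3 (mod 5); new modulus lcm = 95.
    Write x = 0 + 19·t and substitute into x ≡ 3 (mod 5): 19·t ≡ 3 − 0 = 3 (mod 5).
    Reduce coefficients mod 5: 4·t ≡ 3 (mod 5).
    The inverse of 4 mod 5 is 4 (since 4·4 = 16 = 3·5 + 1), so t ≡ 4·3 = 12 ≡ 2 (mod 5).
    Then x = 0 + 19·2 = 38, valid modulo lcm(19, 5) = 95: x ≡ 38 (mod 95).
  Combine with x ≡ 0 (mod 17); new modulus lcm = 1615.
    Write x = 38 + 95·t and substitute into x ≡ 0 (mod 17): 95·t ≡ 0 − 38 = -38 (mod 17).
    Reduce coefficients mod 17: 10·t ≡ 13 (mod 17).
    The inverse of 10 mod 17 is 12 (since 10·12 = 120 = 7·17 + 1), so t ≡ 12·13 = 156 ≡ 3 (mod 17).
    Then x = 38 + 95·3 = 323, valid modulo lcm(95, 17) = 1615: x ≡ 323 (mod 1615).
  Combine with x ≡ 8 (mod 16); new modulus lcm = 25840.
    Write x = 323 + 1615·t and substitute into x ≡ 8 (mod 16): 1615·t ≡ 8 − 323 = -315 (mod 16).
    Reduce coefficients mod 16: 15·t ≡ 5 (mod 16).
    The inverse of 15 mod 16 is 15 (since 15·15 = 225 = 14·16 + 1), so t ≡ 15·5 = 75 ≡ 11 (mod 16).
    Then x = 323 + 1615·11 = 18088, valid modulo lcm(1615, 16) = 25840: x ≡ 18088 (mod 25840).
Verify against each original: 18088 mod 19 = 0, 18088 mod 5 = 3, 18088 mod 17 = 0, 18088 mod 16 = 8.

x ≡ 18088 (mod 25840).


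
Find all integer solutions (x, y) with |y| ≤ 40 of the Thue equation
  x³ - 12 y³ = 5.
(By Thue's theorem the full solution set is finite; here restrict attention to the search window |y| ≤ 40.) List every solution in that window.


The equation is x³ - 12y³ = 5. For fixed y, x³ = 12·y³ + 5, so a solution requires the RHS to be a perfect cube.
Strategy: iterate y from -40 to 40, compute RHS = 12·y³ + 5, and check whether it is a (positive or negative) perfect cube.
Check small values of y:
  y = 0: RHS = 5 is not a perfect cube.
  y = 1: RHS = 17 is not a perfect cube.
  y = -1: RHS = -7 is not a perfect cube.
  y = 2: RHS = 101 is not a perfect cube.
  y = -2: RHS = -91 is not a perfect cube.
  y = 3: RHS = 329 is not a perfect cube.
  y = -3: RHS = -319 is not a perfect cube.
Continuing the search up to |y| = 40 finds no solutions either.
No (x, y) in the scanned range satisfies the equation.

No integer solutions with |y| ≤ 40.


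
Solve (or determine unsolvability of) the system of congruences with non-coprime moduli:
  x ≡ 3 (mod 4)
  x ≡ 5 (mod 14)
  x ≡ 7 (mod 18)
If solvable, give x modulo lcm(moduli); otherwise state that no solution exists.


Moduli 4, 14, 18 are not pairwise coprime, so CRT works modulo lcm(m_i) when all pairwise compatibility conditions hold.
Pairwise compatibility: gcd(m_i, m_j) must divide a_i - a_j for every pair.
Merge one congruence at a time:
  Start: x ≡ 3 (mod 4).
  Combine with x ≡ 5 (mod 14): gcd(4, 14) = 2; 5 - 3 = 2, which IS divisible by 2, so compatible.
    Write x = 3 + 4·t and substitute into x ≡ 5 (mod 14): 4·t ≡ 5 − 3 = 2 (mod 14).
    Divide the congruence (and modulus) by g = 2: 2·t ≡ 1 (mod 7).
    The inverse of 2 mod 7 is 4 (since 2·4 = 8 = 1·7 + 1), so t ≡ 4·1 = 4 ≡ 4 (mod 7).
    Then x = 3 + 4·4 = 19, valid modulo lcm(4, 14) = 28: x ≡ 19 (mod 28).
  Combine with x ≡ 7 (mod 18): gcd(28, 18) = 2; 7 - 19 = -12, which IS divisible by 2, so compatible.
    Write x = 19 + 28·t and substitute into x ≡ 7 (mod 18): 28·t ≡ 7 − 19 = -12 (mod 18).
    Divide the congruence (and modulus) by g = 2: 14·t ≡ -6 (mod 9).
    Reduce coefficients mod 9: 5·t ≡ 3 (mod 9).
    The inverse of 5 mod 9 is 2 (since 5·2 = 10 = 1·9 + 1), so t ≡ 2·3 = 6 ≡ 6 (mod 9).
    Then x = 19 + 28·6 = 187, valid modulo lcm(28, 18) = 252: x ≡ 187 (mod 252).
Verify: 187 mod 4 = 3, 187 mod 14 = 5, 187 mod 18 = 7.

x ≡ 187 (mod 252).


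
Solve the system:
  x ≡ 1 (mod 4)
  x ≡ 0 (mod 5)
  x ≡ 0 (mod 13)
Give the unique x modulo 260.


Moduli 4, 5, 13 are pairwise coprime; by CRT there is a unique solution modulo M = 4 · 5 · 13 = 260.
Solve pairwise, accumulating the modulus:
  Start with x ≡ 1 (mod 4).
  Combine with x ≡ 0 (mod 5): since gcd(4, 5) = 1, we get a unique residue mod 20.
    Write x = 1 + 4·t and substitute into x ≡ 0 (mod 5): 4·t ≡ 0 − 1 = -1 (mod 5).
    Reduce coefficients mod 5: 4·t ≡ 4 (mod 5).
    The inverse of 4 mod 5 is 4 (since 4·4 = 16 = 3·5 + 1), so t ≡ 4·4 = 16 ≡ 1 (mod 5).
    Then x = 1 + 4·1 = 5, valid modulo lcm(4, 5) = 20: x ≡ 5 (mod 20).
  Combine with x ≡ 0 (mod 13): since gcd(20, 13) = 1, we get a unique residue mod 260.
    Write x = 5 + 20·t and substitute into x ≡ 0 (mod 13): 20·t ≡ 0 − 5 = -5 (mod 13).
    Reduce coefficients mod 13: 7·t ≡ 8 (mod 13).
    The inverse of 7 mod 13 is 2 (since 7·2 = 14 = 1·13 + 1), so t ≡ 2·8 = 16 ≡ 3 (mod 13).
    Then x = 5 + 20·3 = 65, valid modulo lcm(20, 13) = 260: x ≡ 65 (mod 260).
Verify: 65 mod 4 = 1 ✓, 65 mod 5 = 0 ✓, 65 mod 13 = 0 ✓.

x ≡ 65 (mod 260).


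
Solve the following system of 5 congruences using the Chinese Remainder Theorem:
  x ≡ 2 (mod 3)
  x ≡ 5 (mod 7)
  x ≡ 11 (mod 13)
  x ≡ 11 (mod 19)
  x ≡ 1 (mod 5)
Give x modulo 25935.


Product of moduli M = 3 · 7 · 13 · 19 · 5 = 25935.
Merge one congruence at a time:
  Start: x ≡ 2 (mod 3).
  Combine with x ≡ 5 (mod 7); new modulus lcm = 21.
    Write x = 2 + 3·t and substitute into x ≡ 5 (mod 7): 3·t ≡ 5 − 2 = 3 (mod 7).
    The inverse of 3 mod 7 is 5 (since 3·5 = 15 = 2·7 + 1), so t ≡ 5·3 = 15 ≡ 1 (mod 7).
    Then x = 2 + 3·1 = 5, valid modulo lcm(3, 7) = 21: x ≡ 5 (mod 21).
  Combine with x ≡ 11 (mod 13); new modulus lcm = 273.
    Write x = 5 + 21·t and substitute into x ≡ 11 (mod 13): 21·t ≡ 11 − 5 = 6 (mod 13).
    Reduce coefficients mod 13: 8·t ≡ 6 (mod 13).
    The inverse of 8 mod 13 is 5 (since 8·5 = 40 = 3·13 + 1), so t ≡ 5·6 = 30 ≡ 4 (mod 13).
    Then x = 5 + 21·4 = 89, valid modulo lcm(21, 13) = 273: x ≡ 89 (mod 273).
  Combine with x ≡ 11 (mod 19); new modulus lcm = 5187.
    Write x = 89 + 273·t and substitute into x ≡ 11 (mod 19): 273·t ≡ 11 − 89 = -78 (mod 19).
    Reduce coefficients mod 19: 7·t ≡ 17 (mod 19).
    The inverse of 7 mod 19 is 11 (since 7·11 = 77 = 4·19 + 1), so t ≡ 11·17 = 187 ≡ 16 (mod 19).
    Then x = 89 + 273·16 = 4457, valid modulo lcm(273, 19) = 5187: x ≡ 4457 (mod 5187).
  Combine with x ≡ 1 (mod 5); new modulus lcm = 25935.
    Write x = 4457 + 5187·t and substitute into x ≡ 1 (mod 5): 5187·t ≡ 1 − 4457 = -4456 (mod 5).
    Reduce coefficients mod 5: 2·t ≡ 4 (mod 5).
    The inverse of 2 mod 5 is 3 (since 2·3 = 6 = 1·5 + 1), so t ≡ 3·4 = 12 ≡ 2 (mod 5).
    Then x = 4457 + 5187·2 = 14831, valid modulo lcm(5187, 5) = 25935: x ≡ 14831 (mod 25935).
Verify against each original: 14831 mod 3 = 2, 14831 mod 7 = 5, 14831 mod 13 = 11, 14831 mod 19 = 11, 14831 mod 5 = 1.

x ≡ 14831 (mod 25935).


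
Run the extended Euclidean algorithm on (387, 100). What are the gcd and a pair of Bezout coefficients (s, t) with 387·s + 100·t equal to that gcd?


Euclidean algorithm on (387, 100) — divide until remainder is 0:
  387 = 3 · 100 + 87
  100 = 1 · 87 + 13
  87 = 6 · 13 + 9
  13 = 1 · 9 + 4
  9 = 2 · 4 + 1
  4 = 4 · 1 + 0
gcd(387, 100) = 1.
Track Bezout coefficients alongside the remainders: start with r₀ = 387 = a·1 + b·0 (s = 1, t = 0) and r₁ = 100 = a·0 + b·1 (s = 0, t = 1); each new remainder r_{k+1} = r_{k-1} − q_k·r_k inherits s_{k+1} = s_{k-1} − q_k·s_k, t_{k+1} = t_{k-1} − q_k·t_k, so r_k = a·s_k + b·t_k at every step:
  q = 3: r = 87, s = 1 − 3·0 = 1, t = 0 − 3·1 = -3  (check: 387·1 + 100·(-3) = 87)
  q = 1: r = 13, s = 0 − 1·1 = -1, t = 1 − 1·(-3) = 4  (check: 387·(-1) + 100·4 = 13)
  q = 6: r = 9, s = 1 − 6·(-1) = 7, t = -3 − 6·4 = -27  (check: 387·7 + 100·(-27) = 9)
  q = 1: r = 4, s = -1 − 1·7 = -8, t = 4 − 1·(-27) = 31  (check: 387·(-8) + 100·31 = 4)
  q = 2: r = 1, s = 7 − 2·(-8) = 23, t = -27 − 2·31 = -89  (check: 387·23 + 100·(-89) = 1)
The row with r = 1 (the gcd) gives the Bezout coefficients s = 23, t = -89.
Result: 387 · (23) + 100 · (-89) = 1.

gcd(387, 100) = 1; s = 23, t = -89 (check: 387·23 + 100·(-89) = 1).


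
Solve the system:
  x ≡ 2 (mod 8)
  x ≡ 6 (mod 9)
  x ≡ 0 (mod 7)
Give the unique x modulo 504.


Moduli 8, 9, 7 are pairwise coprime; by CRT there is a unique solution modulo M = 8 · 9 · 7 = 504.
Solve pairwise, accumulating the modulus:
  Start with x ≡ 2 (mod 8).
  Combine with x ≡ 6 (mod 9): since gcd(8, 9) = 1, we get a unique residue mod 72.
    Write x = 2 + 8·t and substitute into x ≡ 6 (mod 9): 8·t ≡ 6 − 2 = 4 (mod 9).
    The inverse of 8 mod 9 is 8 (since 8·8 = 64 = 7·9 + 1), so t ≡ 8·4 = 32 ≡ 5 (mod 9).
    Then x = 2 + 8·5 = 42, valid modulo lcm(8, 9) = 72: x ≡ 42 (mod 72).
  Combine with x ≡ 0 (mod 7): since gcd(72, 7) = 1, we get a unique residue mod 504.
    Write x = 42 + 72·t and substitute into x ≡ 0 (mod 7): 72·t ≡ 0 − 42 = -42 (mod 7).
    Reduce coefficients mod 7: 2·t ≡ 0 (mod 7).
    The inverse of 2 mod 7 is 4 (since 2·4 = 8 = 1·7 + 1), so t ≡ 4·0 = 0 ≡ 0 (mod 7).
    Then x = 42 + 72·0 = 42, valid modulo lcm(72, 7) = 504: x ≡ 42 (mod 504).
Verify: 42 mod 8 = 2 ✓, 42 mod 9 = 6 ✓, 42 mod 7 = 0 ✓.

x ≡ 42 (mod 504).


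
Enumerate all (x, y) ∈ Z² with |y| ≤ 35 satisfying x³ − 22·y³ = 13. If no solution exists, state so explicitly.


The equation is x³ - 22y³ = 13. For fixed y, x³ = 22·y³ + 13, so a solution requires the RHS to be a perfect cube.
Strategy: iterate y from -35 to 35, compute RHS = 22·y³ + 13, and check whether it is a (positive or negative) perfect cube.
Check small values of y:
  y = 0: RHS = 13 is not a perfect cube.
  y = 1: RHS = 35 is not a perfect cube.
  y = -1: RHS = -9 is not a perfect cube.
  y = 2: RHS = 189 is not a perfect cube.
  y = -2: RHS = -163 is not a perfect cube.
  y = 3: RHS = 607 is not a perfect cube.
  y = -3: RHS = -581 is not a perfect cube.
Continuing the search up to |y| = 35 finds no solutions either.
No (x, y) in the scanned range satisfies the equation.

No integer solutions with |y| ≤ 35.


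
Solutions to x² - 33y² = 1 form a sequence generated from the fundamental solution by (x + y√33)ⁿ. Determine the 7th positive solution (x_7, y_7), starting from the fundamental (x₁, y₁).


Step 1: Find the fundamental solution (x₁, y₁) of x² - 33y² = 1.
  Expand √33 as a continued fraction. a₀ = ⌊√33⌋ = 5; iterate m_{k+1} = d_k·a_k − m_k, d_{k+1} = (33 − m_{k+1}²)/d_k, a_{k+1} = ⌊(a₀ + m_{k+1})/d_{k+1}⌋ (starting m₀ = 0, d₀ = 1), with convergents p_k = a_k·p_{k-1} + p_{k-2}, q_k = a_k·q_{k-1} + q_{k-2} (p₋₁ = 1, q₋₁ = 0):
  k = 0: a₀ = 5; p₀/q₀ = 5/1; p₀² − 33·q₀² = 25 − 33 = -8.
  k = 1: m = 5, d = 8, a = ⌊(5 + 5)/8⌋ = 1; p/q = (1·5 + 1)/(1·1 + 0) = 6/1; p² − 33·q² = 36 − 33 = 3.
  k = 2: m = 3, d = 3, a = ⌊(5 + 3)/3⌋ = 2; p/q = (2·6 + 5)/(2·1 + 1) = 17/3; p² − 33·q² = 289 − 297 = -8.
  k = 3: m = 3, d = 8, a = ⌊(5 + 3)/8⌋ = 1; p/q = (1·17 + 6)/(1·3 + 1) = 23/4; p² − 33·q² = 529 − 528 = 1.
  The first convergent with p² − 33·q² = 1 gives the fundamental solution (x₁, y₁) = (23, 4).
Step 2: Apply the recurrence (x_{n+1}, y_{n+1}) = (x₁x_n + 33y₁y_n, x₁y_n + y₁x_n) repeatedly.
  From (x_1, y_1) = (23, 4): x_2 = 23·23 + 33·4·4 = 1057; y_2 = 23·4 + 4·23 = 184.
  From (x_2, y_2) = (1057, 184): x_3 = 23·1057 + 33·4·184 = 48599; y_3 = 23·184 + 4·1057 = 8460.
  From (x_3, y_3) = (48599, 8460): x_4 = 23·48599 + 33·4·8460 = 2234497; y_4 = 23·8460 + 4·48599 = 388976.
  From (x_4, y_4) = (2234497, 388976): x_5 = 23·2234497 + 33·4·388976 = 102738263; y_5 = 23·388976 + 4·2234497 = 17884436.
  From (x_5, y_5) = (102738263, 17884436): x_6 = 23·102738263 + 33·4·17884436 = 4723725601; y_6 = 23·17884436 + 4·102738263 = 822295080.
  From (x_6, y_6) = (4723725601, 822295080): x_7 = 23·4723725601 + 33·4·822295080 = 217188639383; y_7 = 23·822295080 + 4·4723725601 = 37807689244.
Step 3: Verify x_7² - 33·y_7² = 47170905077038818620689 - 47170905077038818620688 = 1 (should be 1). ✓

(x_1, y_1) = (23, 4); (x_7, y_7) = (217188639383, 37807689244).


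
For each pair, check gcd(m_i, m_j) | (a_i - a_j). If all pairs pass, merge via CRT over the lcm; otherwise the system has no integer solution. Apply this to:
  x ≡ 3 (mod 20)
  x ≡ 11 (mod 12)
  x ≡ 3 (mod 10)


Moduli 20, 12, 10 are not pairwise coprime, so CRT works modulo lcm(m_i) when all pairwise compatibility conditions hold.
Pairwise compatibility: gcd(m_i, m_j) must divide a_i - a_j for every pair.
Merge one congruence at a time:
  Start: x ≡ 3 (mod 20).
  Combine with x ≡ 11 (mod 12): gcd(20, 12) = 4; 11 - 3 = 8, which IS divisible by 4, so compatible.
    Write x = 3 + 20·t and substitute into x ≡ 11 (mod 12): 20·t ≡ 11 − 3 = 8 (mod 12).
    Divide the congruence (and modulus) by g = 4: 5·t ≡ 2 (mod 3).
    Reduce coefficients mod 3: 2·t ≡ 2 (mod 3).
    The inverse of 2 mod 3 is 2 (since 2·2 = 4 = 1·3 + 1), so t ≡ 2·2 = 4 ≡ 1 (mod 3).
    Then x = 3 + 20·1 = 23, valid modulo lcm(20, 12) = 60: x ≡ 23 (mod 60).
  Combine with x ≡ 3 (mod 10): gcd(60, 10) = 10; 3 - 23 = -20, which IS divisible by 10, so compatible.
    Write x = 23 + 60·t and substitute into x ≡ 3 (mod 10): 60·t ≡ 3 − 23 = -20 (mod 10).
    Divide the congruence (and modulus) by g = 10: 6·t ≡ -2 (mod 1).
    Modulo 1 every t works; take t = 0.
    Then x = 23 + 60·0 = 23, valid modulo lcm(60, 10) = 60: x ≡ 23 (mod 60).
Verify: 23 mod 20 = 3, 23 mod 12 = 11, 23 mod 10 = 3.

x ≡ 23 (mod 60).


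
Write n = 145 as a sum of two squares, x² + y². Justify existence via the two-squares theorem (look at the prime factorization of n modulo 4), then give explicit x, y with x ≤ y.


Step 1: Factor n = 145 = 5 · 29.
Step 2: Check the mod-4 condition on each prime factor: 5 ≡ 1 (mod 4), exponent 1; 29 ≡ 1 (mod 4), exponent 1.
All primes ≡ 3 (mod 4) appear to even exponent (or don't appear), so by the two-squares theorem n IS expressible as a sum of two squares.
Step 3: Build a representation. Here n = 5 · 29 is a product of primes ≡ 1 (mod 4). Each prime p ≡ 1 (mod 4) is itself a sum of two squares; find a² by testing p − a² for a perfect square:
  5: 5 − 1² = 4 = 2² ⇒ 5 = 1² + 2².
  29: 29 − 1² = 28, 29 − 2² = 25 = 5² ⇒ 29 = 2² + 5².
  Combine using the Brahmagupta–Fibonacci identity (a² + b²)(c² + d²) = (ac − bd)² + (ad + bc)² = (ac + bd)² + (ad − bc)²:
  5 · 29 = 145: from (1² + 2²)(2² + 5²), take (1·2 − 2·5, 1·5 + 2·2) = (2 − 10, 5 + 4) = (-8, 9); dropping signs (only squares matter) gives (8, 9); check 8² + 9² = 64 + 81 = 145 ✓.
Step 4: Order so x ≤ y and verify: 8² + 9² = 64 + 81 = 145 = n. ✓

n = 145 = 8² + 9² (one valid representation with x ≤ y).


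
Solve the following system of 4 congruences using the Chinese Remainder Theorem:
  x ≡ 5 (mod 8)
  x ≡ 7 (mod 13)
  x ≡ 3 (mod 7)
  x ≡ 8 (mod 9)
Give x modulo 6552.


Product of moduli M = 8 · 13 · 7 · 9 = 6552.
Merge one congruence at a time:
  Start: x ≡ 5 (mod 8).
  Combine with x ≡ 7 (mod 13); new modulus lcm = 104.
    Write x = 5 + 8·t and substitute into x ≡ 7 (mod 13): 8·t ≡ 7 − 5 = 2 (mod 13).
    The inverse of 8 mod 13 is 5 (since 8·5 = 40 = 3·13 + 1), so t ≡ 5·2 = 10 ≡ 10 (mod 13).
    Then x = 5 + 8·10 = 85, valid modulo lcm(8, 13) = 104: x ≡ 85 (mod 104).
  Combine with x ≡ 3 (mod 7); new modulus lcm = 728.
    Write x = 85 + 104·t and substitute into x ≡ 3 (mod 7): 104·t ≡ 3 − 85 = -82 (mod 7).
    Reduce coefficients mod 7: 6·t ≡ 2 (mod 7).
    The inverse of 6 mod 7 is 6 (since 6·6 = 36 = 5·7 + 1), so t ≡ 6·2 = 12 ≡ 5 (mod 7).
    Then x = 85 + 104·5 = 605, valid modulo lcm(104, 7) = 728: x ≡ 605 (mod 728).
  Combine with x ≡ 8 (mod 9); new modulus lcm = 6552.
    Write x = 605 + 728·t and substitute into x ≡ 8 (mod 9): 728·t ≡ 8 − 605 = -597 (mod 9).
    Reduce coefficients mod 9: 8·t ≡ 6 (mod 9).
    The inverse of 8 mod 9 is 8 (since 8·8 = 64 = 7·9 + 1), so t ≡ 8·6 = 48 ≡ 3 (mod 9).
    Then x = 605 + 728·3 = 2789, valid modulo lcm(728, 9) = 6552: x ≡ 2789 (mod 6552).
Verify against each original: 2789 mod 8 = 5, 2789 mod 13 = 7, 2789 mod 7 = 3, 2789 mod 9 = 8.

x ≡ 2789 (mod 6552).


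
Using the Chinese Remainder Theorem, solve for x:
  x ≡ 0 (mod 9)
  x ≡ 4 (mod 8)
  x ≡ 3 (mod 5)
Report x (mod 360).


Moduli 9, 8, 5 are pairwise coprime; by CRT there is a unique solution modulo M = 9 · 8 · 5 = 360.
Solve pairwise, accumulating the modulus:
  Start with x ≡ 0 (mod 9).
  Combine with x ≡ 4 (mod 8): since gcd(9, 8) = 1, we get a unique residue mod 72.
    Write x = 0 + 9·t and substitute into x ≡ 4 (mod 8): 9·t ≡ 4 − 0 = 4 (mod 8).
    Reduce coefficients mod 8: 1·t ≡ 4 (mod 8).
    So t ≡ 4 (mod 8).
    Then x = 0 + 9·4 = 36, valid modulo lcm(9, 8) = 72: x ≡ 36 (mod 72).
  Combine with x ≡ 3 (mod 5): since gcd(72, 5) = 1, we get a unique residue mod 360.
    Write x = 36 + 72·t and substitute into x ≡ 3 (mod 5): 72·t ≡ 3 − 36 = -33 (mod 5).
    Reduce coefficients mod 5: 2·t ≡ 2 (mod 5).
    The inverse of 2 mod 5 is 3 (since 2·3 = 6 = 1·5 + 1), so t ≡ 3·2 = 6 ≡ 1 (mod 5).
    Then x = 36 + 72·1 = 108, valid modulo lcm(72, 5) = 360: x ≡ 108 (mod 360).
Verify: 108 mod 9 = 0 ✓, 108 mod 8 = 4 ✓, 108 mod 5 = 3 ✓.

x ≡ 108 (mod 360).


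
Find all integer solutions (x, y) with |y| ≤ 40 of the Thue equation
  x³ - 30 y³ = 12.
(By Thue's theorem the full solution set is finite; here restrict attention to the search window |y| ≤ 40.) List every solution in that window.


The equation is x³ - 30y³ = 12. For fixed y, x³ = 30·y³ + 12, so a solution requires the RHS to be a perfect cube.
Strategy: iterate y from -40 to 40, compute RHS = 30·y³ + 12, and check whether it is a (positive or negative) perfect cube.
Check small values of y:
  y = 0: RHS = 12 is not a perfect cube.
  y = 1: RHS = 42 is not a perfect cube.
  y = -1: RHS = -18 is not a perfect cube.
  y = 2: RHS = 252 is not a perfect cube.
  y = -2: RHS = -228 is not a perfect cube.
  y = 3: RHS = 822 is not a perfect cube.
  y = -3: RHS = -798 is not a perfect cube.
Continuing the search up to |y| = 40 finds no solutions either.
No (x, y) in the scanned range satisfies the equation.

No integer solutions with |y| ≤ 40.


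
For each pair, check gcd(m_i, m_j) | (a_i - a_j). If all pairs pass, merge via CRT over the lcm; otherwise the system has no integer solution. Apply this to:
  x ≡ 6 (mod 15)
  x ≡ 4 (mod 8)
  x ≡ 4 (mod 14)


Moduli 15, 8, 14 are not pairwise coprime, so CRT works modulo lcm(m_i) when all pairwise compatibility conditions hold.
Pairwise compatibility: gcd(m_i, m_j) must divide a_i - a_j for every pair.
Merge one congruence at a time:
  Start: x ≡ 6 (mod 15).
  Combine with x ≡ 4 (mod 8): gcd(15, 8) = 1; 4 - 6 = -2, which IS divisible by 1, so compatible.
    Write x = 6 + 15·t and substitute into x ≡ 4 (mod 8): 15·t ≡ 4 − 6 = -2 (mod 8).
    Reduce coefficients mod 8: 7·t ≡ 6 (mod 8).
    The inverse of 7 mod 8 is 7 (since 7·7 = 49 = 6·8 + 1), so t ≡ 7·6 = 42 ≡ 2 (mod 8).
    Then x = 6 + 15·2 = 36, valid modulo lcm(15, 8) = 120: x ≡ 36 (mod 120).
  Combine with x ≡ 4 (mod 14): gcd(120, 14) = 2; 4 - 36 = -32, which IS divisible by 2, so compatible.
    Write x = 36 + 120·t and substitute into x ≡ 4 (mod 14): 120·t ≡ 4 − 36 = -32 (mod 14).
    Divide the congruence (and modulus) by g = 2: 60·t ≡ -16 (mod 7).
    Reduce coefficients mod 7: 4·t ≡ 5 (mod 7).
    The inverse of 4 mod 7 is 2 (since 4·2 = 8 = 1·7 + 1), so t ≡ 2·5 = 10 ≡ 3 (mod 7).
    Then x = 36 + 120·3 = 396, valid modulo lcm(120, 14) = 840: x ≡ 396 (mod 840).
Verify: 396 mod 15 = 6, 396 mod 8 = 4, 396 mod 14 = 4.

x ≡ 396 (mod 840).


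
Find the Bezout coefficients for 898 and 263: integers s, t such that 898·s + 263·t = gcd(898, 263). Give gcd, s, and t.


Euclidean algorithm on (898, 263) — divide until remainder is 0:
  898 = 3 · 263 + 109
  263 = 2 · 109 + 45
  109 = 2 · 45 + 19
  45 = 2 · 19 + 7
  19 = 2 · 7 + 5
  7 = 1 · 5 + 2
  5 = 2 · 2 + 1
  2 = 2 · 1 + 0
gcd(898, 263) = 1.
Track Bezout coefficients alongside the remainders: start with r₀ = 898 = a·1 + b·0 (s = 1, t = 0) and r₁ = 263 = a·0 + b·1 (s = 0, t = 1); each new remainder r_{k+1} = r_{k-1} − q_k·r_k inherits s_{k+1} = s_{k-1} − q_k·s_k, t_{k+1} = t_{k-1} − q_k·t_k, so r_k = a·s_k + b·t_k at every step:
  q = 3: r = 109, s = 1 − 3·0 = 1, t = 0 − 3·1 = -3  (check: 898·1 + 263·(-3) = 109)
  q = 2: r = 45, s = 0 − 2·1 = -2, t = 1 − 2·(-3) = 7  (check: 898·(-2) + 263·7 = 45)
  q = 2: r = 19, s = 1 − 2·(-2) = 5, t = -3 − 2·7 = -17  (check: 898·5 + 263·(-17) = 19)
  q = 2: r = 7, s = -2 − 2·5 = -12, t = 7 − 2·(-17) = 41  (check: 898·(-12) + 263·41 = 7)
  q = 2: r = 5, s = 5 − 2·(-12) = 29, t = -17 − 2·41 = -99  (check: 898·29 + 263·(-99) = 5)
  q = 1: r = 2, s = -12 − 1·29 = -41, t = 41 − 1·(-99) = 140  (check: 898·(-41) + 263·140 = 2)
  q = 2: r = 1, s = 29 − 2·(-41) = 111, t = -99 − 2·140 = -379  (check: 898·111 + 263·(-379) = 1)
The row with r = 1 (the gcd) gives the Bezout coefficients s = 111, t = -379.
Result: 898 · (111) + 263 · (-379) = 1.

gcd(898, 263) = 1; s = 111, t = -379 (check: 898·111 + 263·(-379) = 1).
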